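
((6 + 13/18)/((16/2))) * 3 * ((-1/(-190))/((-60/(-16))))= 121/34200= 0.00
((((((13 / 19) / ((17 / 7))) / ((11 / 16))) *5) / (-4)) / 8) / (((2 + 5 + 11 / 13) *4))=-5915 / 2899248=-0.00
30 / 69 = 0.43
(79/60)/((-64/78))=-1027/640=-1.60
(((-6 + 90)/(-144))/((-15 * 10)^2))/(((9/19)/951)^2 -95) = 253935703/930492966420000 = 0.00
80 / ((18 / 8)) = 320 / 9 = 35.56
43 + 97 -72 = 68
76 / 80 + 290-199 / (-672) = 978587 / 3360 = 291.25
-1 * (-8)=8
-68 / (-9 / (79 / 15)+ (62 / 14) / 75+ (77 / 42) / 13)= 73327800 / 1627001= 45.07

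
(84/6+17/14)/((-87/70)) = -355/29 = -12.24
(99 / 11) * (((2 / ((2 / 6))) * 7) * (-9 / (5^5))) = -3402 / 3125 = -1.09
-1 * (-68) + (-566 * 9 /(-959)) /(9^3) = 5282738 /77679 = 68.01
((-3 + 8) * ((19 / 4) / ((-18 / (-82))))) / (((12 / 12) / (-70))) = -136325 / 18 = -7573.61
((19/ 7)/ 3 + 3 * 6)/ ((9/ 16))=6352/ 189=33.61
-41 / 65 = -0.63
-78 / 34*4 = -156 / 17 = -9.18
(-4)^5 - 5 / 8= -8197 / 8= -1024.62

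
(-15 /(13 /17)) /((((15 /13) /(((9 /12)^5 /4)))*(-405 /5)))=51 /4096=0.01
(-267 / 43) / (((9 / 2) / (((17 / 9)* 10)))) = -30260 / 1161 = -26.06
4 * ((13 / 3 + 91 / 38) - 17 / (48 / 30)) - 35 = -5767 / 114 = -50.59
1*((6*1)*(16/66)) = 16/11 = 1.45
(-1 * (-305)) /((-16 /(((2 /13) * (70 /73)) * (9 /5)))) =-19215 /3796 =-5.06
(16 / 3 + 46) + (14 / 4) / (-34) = 10451 / 204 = 51.23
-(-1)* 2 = 2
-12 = -12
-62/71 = -0.87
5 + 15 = 20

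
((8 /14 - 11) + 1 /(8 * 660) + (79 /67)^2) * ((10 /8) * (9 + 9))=-4498624131 /22121792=-203.36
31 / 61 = 0.51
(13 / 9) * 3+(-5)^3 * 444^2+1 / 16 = -1182815789 / 48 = -24641995.60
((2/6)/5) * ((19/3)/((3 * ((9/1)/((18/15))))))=38/2025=0.02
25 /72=0.35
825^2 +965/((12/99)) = 2754345/4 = 688586.25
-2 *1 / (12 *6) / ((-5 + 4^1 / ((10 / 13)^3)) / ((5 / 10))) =-125 / 34092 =-0.00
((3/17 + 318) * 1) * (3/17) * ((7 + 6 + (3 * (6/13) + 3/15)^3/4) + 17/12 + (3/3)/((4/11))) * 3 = 57129473961/18674500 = 3059.22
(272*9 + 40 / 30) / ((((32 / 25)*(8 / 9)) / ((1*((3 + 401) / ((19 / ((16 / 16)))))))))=13915275 / 304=45773.93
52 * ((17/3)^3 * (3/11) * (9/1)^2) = 2299284/11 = 209025.82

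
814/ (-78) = -407/ 39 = -10.44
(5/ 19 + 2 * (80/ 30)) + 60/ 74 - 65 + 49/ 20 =-2368099/ 42180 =-56.14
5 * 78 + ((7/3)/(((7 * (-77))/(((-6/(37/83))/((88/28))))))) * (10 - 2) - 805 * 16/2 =-27085186/4477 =-6049.85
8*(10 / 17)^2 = 800 / 289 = 2.77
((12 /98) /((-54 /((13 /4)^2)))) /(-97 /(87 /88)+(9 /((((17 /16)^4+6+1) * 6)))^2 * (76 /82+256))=59088711771943789 /221223454700294401152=0.00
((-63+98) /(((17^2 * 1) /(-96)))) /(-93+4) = 3360 /25721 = 0.13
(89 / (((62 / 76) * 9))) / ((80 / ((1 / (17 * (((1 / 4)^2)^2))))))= 54112 / 23715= 2.28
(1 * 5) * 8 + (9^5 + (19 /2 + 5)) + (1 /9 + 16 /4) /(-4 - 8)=6383141 /108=59103.16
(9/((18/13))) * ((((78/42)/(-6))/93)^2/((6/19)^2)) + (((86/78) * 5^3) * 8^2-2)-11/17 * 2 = 2140527919235081/242766774432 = 8817.22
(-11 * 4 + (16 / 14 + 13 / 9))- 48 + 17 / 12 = -22175 / 252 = -88.00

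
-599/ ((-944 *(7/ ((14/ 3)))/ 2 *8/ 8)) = 599/ 708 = 0.85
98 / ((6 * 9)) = 49 / 27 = 1.81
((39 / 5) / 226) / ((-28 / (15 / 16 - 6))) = 3159 / 506240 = 0.01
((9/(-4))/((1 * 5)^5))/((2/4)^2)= -9/3125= -0.00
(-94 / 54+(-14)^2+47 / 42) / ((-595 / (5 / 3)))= -73853 / 134946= -0.55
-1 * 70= -70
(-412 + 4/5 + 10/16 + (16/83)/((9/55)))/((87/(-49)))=599406269/2599560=230.58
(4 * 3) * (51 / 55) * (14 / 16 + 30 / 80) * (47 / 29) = 22.54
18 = 18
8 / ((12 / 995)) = 1990 / 3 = 663.33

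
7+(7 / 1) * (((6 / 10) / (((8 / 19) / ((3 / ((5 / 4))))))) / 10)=4697 / 500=9.39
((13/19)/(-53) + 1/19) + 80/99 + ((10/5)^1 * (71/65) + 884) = 5748009986/6480045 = 887.03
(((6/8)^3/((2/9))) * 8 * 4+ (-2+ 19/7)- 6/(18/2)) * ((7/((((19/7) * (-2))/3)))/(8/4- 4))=35749/304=117.60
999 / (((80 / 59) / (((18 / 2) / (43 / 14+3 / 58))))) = 107685207 / 50720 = 2123.13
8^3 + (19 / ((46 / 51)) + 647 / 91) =2261173 / 4186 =540.18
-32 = -32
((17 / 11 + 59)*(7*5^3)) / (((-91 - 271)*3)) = -97125 / 1991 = -48.78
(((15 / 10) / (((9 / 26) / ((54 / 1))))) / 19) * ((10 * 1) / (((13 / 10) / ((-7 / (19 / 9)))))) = -113400 / 361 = -314.13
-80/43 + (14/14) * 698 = 29934/43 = 696.14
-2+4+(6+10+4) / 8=9 / 2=4.50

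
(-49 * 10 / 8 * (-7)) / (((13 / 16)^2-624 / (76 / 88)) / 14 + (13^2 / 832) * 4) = -29196160 / 3455829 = -8.45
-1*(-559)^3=174676879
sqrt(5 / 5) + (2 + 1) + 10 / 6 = 17 / 3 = 5.67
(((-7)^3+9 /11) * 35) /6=-65870 /33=-1996.06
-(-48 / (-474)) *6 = -48 / 79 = -0.61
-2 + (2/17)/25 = -848/425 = -2.00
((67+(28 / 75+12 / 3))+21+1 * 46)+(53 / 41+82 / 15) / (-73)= 31040569 / 224475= 138.28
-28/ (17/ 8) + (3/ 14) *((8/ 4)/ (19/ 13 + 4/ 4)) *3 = -48187/ 3808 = -12.65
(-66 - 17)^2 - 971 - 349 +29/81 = 451118/81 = 5569.36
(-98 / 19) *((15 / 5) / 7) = -42 / 19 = -2.21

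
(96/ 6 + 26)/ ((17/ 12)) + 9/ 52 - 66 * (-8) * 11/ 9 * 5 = 8636203/ 2652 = 3256.49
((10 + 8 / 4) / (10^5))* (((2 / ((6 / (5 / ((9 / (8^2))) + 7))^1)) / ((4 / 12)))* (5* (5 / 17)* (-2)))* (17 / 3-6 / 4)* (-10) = 383 / 612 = 0.63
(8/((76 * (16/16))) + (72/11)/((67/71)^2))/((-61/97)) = -678500062/57230261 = -11.86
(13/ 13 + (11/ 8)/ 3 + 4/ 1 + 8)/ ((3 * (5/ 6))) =323/ 60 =5.38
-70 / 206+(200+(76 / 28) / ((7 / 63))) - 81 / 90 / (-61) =98562969 / 439810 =224.10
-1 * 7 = -7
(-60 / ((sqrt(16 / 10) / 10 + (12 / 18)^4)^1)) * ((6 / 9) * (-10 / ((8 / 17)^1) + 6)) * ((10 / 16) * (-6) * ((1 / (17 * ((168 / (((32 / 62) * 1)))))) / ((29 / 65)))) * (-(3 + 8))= 88320375000 / 1009793659-35769751875 * sqrt(10) / 2019587318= 31.46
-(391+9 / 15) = -1958 / 5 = -391.60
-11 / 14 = -0.79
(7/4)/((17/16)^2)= 448/289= 1.55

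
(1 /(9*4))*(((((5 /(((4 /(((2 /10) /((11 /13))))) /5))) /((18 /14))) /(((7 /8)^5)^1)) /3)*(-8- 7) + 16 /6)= -507134 /2139291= -0.24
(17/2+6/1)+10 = 49/2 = 24.50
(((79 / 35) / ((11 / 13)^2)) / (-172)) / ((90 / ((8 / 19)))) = -13351 / 155699775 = -0.00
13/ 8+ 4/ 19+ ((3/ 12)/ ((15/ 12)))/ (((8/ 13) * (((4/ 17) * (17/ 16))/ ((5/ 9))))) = 2.56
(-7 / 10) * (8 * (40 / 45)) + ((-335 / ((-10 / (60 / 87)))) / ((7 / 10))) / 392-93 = -87637271 / 895230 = -97.89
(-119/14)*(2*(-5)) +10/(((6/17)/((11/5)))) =442/3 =147.33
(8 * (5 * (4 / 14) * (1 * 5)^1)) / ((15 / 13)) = 1040 / 21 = 49.52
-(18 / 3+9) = -15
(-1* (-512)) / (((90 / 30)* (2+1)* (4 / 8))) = 1024 / 9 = 113.78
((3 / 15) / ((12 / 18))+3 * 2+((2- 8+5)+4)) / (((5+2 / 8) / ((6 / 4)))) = 93 / 35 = 2.66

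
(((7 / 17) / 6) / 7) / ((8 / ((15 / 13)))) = 5 / 3536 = 0.00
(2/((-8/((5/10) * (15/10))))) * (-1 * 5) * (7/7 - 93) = -345/4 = -86.25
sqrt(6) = 2.45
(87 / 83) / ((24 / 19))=551 / 664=0.83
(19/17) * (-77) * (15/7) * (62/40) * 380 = -1846515/17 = -108618.53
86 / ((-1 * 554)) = -0.16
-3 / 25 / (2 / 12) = -18 / 25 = -0.72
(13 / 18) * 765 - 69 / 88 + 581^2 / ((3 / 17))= 505136909 / 264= 1913397.38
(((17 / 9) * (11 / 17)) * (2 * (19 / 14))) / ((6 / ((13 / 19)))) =143 / 378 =0.38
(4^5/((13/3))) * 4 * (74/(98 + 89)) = 909312/2431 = 374.05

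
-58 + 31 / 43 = -2463 / 43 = -57.28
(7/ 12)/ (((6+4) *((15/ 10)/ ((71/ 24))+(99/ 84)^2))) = 48706/ 1583145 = 0.03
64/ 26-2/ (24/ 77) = -617/ 156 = -3.96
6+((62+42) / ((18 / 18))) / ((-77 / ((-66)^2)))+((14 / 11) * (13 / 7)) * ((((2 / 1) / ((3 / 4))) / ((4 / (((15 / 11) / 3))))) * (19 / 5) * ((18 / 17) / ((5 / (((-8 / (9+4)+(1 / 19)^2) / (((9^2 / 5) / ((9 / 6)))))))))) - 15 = -14508589009 / 2462229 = -5892.46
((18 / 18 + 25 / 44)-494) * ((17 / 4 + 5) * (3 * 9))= -21645333 / 176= -122984.85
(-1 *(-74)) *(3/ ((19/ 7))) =81.79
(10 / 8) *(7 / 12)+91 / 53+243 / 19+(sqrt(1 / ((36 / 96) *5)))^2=1270347 / 80560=15.77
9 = 9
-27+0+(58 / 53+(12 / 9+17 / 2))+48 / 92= -113737 / 7314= -15.55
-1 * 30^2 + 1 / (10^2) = -899.99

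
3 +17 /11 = 50 /11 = 4.55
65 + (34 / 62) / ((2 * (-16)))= 64463 / 992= 64.98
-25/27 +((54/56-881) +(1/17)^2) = -192475267/218484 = -880.96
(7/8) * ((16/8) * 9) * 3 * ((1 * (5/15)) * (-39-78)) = -7371/4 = -1842.75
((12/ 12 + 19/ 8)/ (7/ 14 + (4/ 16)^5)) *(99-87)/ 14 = 768/ 133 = 5.77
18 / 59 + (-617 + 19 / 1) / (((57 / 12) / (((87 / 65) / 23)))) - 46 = -297184 / 5605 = -53.02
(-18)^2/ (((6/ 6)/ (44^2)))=627264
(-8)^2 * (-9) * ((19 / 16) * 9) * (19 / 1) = -116964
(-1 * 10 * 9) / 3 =-30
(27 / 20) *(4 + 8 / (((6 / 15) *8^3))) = 13959 / 2560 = 5.45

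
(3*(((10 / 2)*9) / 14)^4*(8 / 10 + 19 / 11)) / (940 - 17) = 0.88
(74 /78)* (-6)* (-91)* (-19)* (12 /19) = -6216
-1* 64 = -64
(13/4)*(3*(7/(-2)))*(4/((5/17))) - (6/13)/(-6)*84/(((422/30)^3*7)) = -566763634023/1221211030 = -464.10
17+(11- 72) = -44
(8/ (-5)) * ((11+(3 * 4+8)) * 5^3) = -6200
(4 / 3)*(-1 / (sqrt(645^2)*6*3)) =-2 / 17415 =-0.00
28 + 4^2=44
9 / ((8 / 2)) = 9 / 4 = 2.25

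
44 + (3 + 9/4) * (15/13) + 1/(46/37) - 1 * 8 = 51263/1196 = 42.86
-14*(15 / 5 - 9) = 84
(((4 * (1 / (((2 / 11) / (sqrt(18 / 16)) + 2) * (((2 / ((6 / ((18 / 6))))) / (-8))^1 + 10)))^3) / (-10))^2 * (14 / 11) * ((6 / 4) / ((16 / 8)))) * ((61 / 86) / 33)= 26784581055058344849408 / 416989554105267997716325654171075 - 359274574029456949248 * sqrt(2) / 16679582164210719908653026166843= 0.00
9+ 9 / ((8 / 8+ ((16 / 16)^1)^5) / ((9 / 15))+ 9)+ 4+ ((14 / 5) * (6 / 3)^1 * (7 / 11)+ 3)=41297 / 2035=20.29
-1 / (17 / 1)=-1 / 17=-0.06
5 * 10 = 50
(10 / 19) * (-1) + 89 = 88.47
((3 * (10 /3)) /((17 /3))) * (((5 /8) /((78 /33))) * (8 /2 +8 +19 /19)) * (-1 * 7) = -5775 /136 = -42.46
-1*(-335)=335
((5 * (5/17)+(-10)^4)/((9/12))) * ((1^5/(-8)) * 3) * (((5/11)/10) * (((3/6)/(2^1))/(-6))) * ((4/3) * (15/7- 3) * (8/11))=-113350/14399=-7.87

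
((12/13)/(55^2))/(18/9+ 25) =4/353925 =0.00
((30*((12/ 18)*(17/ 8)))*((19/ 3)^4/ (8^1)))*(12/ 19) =583015/ 108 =5398.29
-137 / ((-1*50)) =137 / 50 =2.74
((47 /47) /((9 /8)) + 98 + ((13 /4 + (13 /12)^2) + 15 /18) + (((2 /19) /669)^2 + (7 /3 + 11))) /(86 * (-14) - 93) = -303696843037 /3352890699792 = -0.09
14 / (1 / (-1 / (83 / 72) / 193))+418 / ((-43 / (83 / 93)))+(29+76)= 6166503827 / 64059981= 96.26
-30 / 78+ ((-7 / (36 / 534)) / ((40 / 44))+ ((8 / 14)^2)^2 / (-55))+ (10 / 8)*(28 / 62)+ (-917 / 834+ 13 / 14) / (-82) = -83006887599715 / 727896773604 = -114.04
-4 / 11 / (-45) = 4 / 495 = 0.01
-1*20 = -20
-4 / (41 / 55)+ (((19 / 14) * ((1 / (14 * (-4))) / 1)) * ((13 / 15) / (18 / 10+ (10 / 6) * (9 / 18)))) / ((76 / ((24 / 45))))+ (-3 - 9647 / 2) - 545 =-51202065923 / 9522660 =-5376.87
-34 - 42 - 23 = -99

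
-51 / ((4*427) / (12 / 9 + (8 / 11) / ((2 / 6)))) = -493 / 4697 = -0.10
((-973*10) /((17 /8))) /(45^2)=-15568 /6885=-2.26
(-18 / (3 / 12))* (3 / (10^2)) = -54 / 25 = -2.16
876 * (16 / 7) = 2002.29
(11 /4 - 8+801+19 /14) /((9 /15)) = 111595 /84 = 1328.51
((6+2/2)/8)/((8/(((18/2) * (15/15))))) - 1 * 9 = -513/64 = -8.02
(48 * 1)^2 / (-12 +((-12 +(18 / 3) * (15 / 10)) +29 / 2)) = -4608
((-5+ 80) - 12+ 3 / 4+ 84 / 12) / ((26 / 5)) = 1415 / 104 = 13.61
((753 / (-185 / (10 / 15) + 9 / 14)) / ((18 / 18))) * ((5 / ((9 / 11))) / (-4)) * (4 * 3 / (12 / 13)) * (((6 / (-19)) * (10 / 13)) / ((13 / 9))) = -1449525 / 159562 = -9.08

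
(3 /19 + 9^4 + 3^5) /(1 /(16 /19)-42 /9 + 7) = 1932.54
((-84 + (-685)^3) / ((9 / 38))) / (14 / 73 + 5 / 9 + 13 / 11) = -4903892871713 / 6971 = -703470502.33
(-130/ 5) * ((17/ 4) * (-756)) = 83538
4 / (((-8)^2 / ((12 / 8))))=0.09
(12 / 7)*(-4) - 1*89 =-671 / 7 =-95.86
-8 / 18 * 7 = -28 / 9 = -3.11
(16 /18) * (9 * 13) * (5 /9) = 520 /9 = 57.78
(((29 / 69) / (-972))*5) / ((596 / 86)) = -6235 / 19986264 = -0.00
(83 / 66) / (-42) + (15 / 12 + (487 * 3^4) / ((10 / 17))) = 232366781 / 3465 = 67061.12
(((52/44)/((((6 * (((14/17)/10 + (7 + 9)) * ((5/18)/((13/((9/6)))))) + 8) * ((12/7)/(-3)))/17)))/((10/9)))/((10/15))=-9230949/2157320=-4.28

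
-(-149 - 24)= 173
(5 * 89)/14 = 445/14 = 31.79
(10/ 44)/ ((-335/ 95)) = -95/ 1474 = -0.06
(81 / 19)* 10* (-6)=-4860 / 19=-255.79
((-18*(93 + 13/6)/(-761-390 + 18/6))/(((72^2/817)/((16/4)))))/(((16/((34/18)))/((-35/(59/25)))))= -991327375/601924608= -1.65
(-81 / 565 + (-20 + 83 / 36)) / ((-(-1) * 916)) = -362821 / 18631440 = -0.02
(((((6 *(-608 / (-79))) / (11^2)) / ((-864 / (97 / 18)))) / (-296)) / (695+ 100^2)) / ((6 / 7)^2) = 90307 / 88241418571680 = 0.00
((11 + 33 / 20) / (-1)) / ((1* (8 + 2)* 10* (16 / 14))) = -1771 / 16000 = -0.11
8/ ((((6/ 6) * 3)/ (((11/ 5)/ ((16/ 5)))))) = 11/ 6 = 1.83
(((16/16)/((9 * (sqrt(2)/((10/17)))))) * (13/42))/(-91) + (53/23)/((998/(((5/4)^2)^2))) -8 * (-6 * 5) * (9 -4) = 7051501925/5876224 -5 * sqrt(2)/44982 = 1200.01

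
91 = 91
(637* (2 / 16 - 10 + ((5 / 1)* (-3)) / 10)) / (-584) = 57967 / 4672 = 12.41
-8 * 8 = -64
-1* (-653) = 653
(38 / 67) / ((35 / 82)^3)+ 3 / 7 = 22183109 / 2872625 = 7.72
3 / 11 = 0.27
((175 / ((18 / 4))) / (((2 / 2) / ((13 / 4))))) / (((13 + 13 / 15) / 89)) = 77875 / 96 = 811.20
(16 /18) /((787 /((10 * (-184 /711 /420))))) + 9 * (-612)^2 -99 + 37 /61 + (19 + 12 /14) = 21745590607334327 /6451132653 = 3370817.46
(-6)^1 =-6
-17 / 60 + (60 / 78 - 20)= -15221 / 780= -19.51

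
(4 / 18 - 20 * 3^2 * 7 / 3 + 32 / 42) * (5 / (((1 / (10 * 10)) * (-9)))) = 13199000 / 567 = 23278.66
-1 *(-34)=34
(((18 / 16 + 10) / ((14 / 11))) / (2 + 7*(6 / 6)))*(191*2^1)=186989 / 504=371.01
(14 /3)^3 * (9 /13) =70.36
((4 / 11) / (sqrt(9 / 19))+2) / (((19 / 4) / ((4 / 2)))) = 32 * sqrt(19) / 627+16 / 19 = 1.06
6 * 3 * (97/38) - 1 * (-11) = 1082/19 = 56.95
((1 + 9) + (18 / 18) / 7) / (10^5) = 71 / 700000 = 0.00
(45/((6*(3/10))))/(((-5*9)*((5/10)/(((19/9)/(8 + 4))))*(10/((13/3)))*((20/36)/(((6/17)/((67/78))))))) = -3211/51255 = -0.06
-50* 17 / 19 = -44.74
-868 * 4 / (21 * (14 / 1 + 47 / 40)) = -19840 / 1821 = -10.90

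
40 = 40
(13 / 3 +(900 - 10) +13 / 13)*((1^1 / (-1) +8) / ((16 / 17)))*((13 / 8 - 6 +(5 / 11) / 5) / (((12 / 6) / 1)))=-60251009 / 4224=-14263.97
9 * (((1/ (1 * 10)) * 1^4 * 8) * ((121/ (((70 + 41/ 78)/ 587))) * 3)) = 598331448/ 27505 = 21753.55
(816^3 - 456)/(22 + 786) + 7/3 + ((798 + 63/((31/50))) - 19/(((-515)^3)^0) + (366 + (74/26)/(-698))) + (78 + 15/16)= 673775.95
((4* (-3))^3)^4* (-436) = -3887419795439616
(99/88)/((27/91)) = 91/24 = 3.79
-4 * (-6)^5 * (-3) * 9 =-839808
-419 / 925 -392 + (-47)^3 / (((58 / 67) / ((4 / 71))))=-13616316971 / 1904575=-7149.27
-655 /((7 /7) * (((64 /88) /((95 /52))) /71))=-48597725 /416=-116821.45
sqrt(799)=28.27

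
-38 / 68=-19 / 34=-0.56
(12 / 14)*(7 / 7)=6 / 7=0.86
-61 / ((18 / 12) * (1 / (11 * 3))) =-1342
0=0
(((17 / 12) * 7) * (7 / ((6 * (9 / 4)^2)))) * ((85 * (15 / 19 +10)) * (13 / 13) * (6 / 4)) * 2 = 29030050 / 4617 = 6287.64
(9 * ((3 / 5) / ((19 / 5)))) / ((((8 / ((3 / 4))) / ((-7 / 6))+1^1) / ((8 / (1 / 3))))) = -1512 / 361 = -4.19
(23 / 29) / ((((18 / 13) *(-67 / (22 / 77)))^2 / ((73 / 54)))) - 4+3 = -27900889255 / 27901173006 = -1.00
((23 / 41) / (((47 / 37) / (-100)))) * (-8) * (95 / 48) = 4042250 / 5781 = 699.23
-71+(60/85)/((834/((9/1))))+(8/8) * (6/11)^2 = -20213287/285923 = -70.69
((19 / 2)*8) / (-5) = -76 / 5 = -15.20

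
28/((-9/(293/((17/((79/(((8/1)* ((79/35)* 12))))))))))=-71785/3672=-19.55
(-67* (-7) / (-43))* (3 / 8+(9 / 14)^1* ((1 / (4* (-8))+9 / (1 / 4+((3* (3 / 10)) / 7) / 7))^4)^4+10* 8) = -963243935112370307707678749453934232170688650257939531397396735518237217674067616890988251 / 54474102065349954336215388791416030664528146956226151986680037376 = -17682603266352385060081160.00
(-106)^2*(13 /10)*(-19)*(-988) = 1370994248 /5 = 274198849.60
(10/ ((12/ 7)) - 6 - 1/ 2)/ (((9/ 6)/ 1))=-4/ 9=-0.44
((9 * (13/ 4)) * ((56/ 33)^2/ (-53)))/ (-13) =784/ 6413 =0.12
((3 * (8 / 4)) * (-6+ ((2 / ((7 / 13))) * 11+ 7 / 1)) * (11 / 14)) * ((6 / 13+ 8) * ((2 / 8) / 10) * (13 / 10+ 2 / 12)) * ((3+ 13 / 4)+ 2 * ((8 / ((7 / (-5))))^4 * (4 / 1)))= 6394163217915 / 12235496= 522591.26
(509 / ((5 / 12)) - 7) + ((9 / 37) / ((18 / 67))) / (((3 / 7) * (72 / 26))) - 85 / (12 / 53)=33564251 / 39960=839.95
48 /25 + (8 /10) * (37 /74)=58 /25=2.32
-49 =-49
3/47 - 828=-38913/47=-827.94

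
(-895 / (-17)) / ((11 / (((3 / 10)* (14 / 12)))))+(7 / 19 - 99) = -1377945 / 14212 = -96.96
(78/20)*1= 39/10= 3.90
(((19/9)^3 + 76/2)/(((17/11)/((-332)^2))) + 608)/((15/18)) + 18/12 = 9861533821/2430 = 4058244.37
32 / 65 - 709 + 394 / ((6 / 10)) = -10109 / 195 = -51.84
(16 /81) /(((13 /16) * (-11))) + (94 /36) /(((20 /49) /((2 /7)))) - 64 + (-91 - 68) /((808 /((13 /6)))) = -5860709983 /93590640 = -62.62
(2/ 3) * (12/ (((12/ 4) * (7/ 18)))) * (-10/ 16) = -30/ 7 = -4.29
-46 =-46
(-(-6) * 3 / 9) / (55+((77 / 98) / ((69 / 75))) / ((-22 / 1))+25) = 1288 / 51495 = 0.03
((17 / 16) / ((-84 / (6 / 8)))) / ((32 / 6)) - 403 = -11554867 / 28672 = -403.00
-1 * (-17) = 17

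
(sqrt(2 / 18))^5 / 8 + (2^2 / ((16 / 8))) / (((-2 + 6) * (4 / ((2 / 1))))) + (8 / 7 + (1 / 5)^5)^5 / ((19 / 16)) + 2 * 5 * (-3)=-5199713055935557710727125697 / 185007855892181396484375000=-28.11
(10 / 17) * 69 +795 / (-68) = 1965 / 68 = 28.90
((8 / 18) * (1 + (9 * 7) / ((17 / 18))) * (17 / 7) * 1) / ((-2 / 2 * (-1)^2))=-4604 / 63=-73.08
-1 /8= -0.12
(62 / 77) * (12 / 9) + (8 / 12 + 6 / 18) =479 / 231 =2.07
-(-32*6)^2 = -36864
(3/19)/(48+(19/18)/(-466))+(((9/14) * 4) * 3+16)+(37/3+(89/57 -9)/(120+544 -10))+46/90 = 274281696532/7504154595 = 36.55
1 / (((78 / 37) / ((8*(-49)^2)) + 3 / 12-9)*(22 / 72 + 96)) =-1599066 / 1347473819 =-0.00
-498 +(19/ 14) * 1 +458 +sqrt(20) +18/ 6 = -499/ 14 +2 * sqrt(5) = -31.17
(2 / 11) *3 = 6 / 11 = 0.55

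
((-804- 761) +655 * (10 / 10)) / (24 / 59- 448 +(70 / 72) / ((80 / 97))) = 30925440 / 15170947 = 2.04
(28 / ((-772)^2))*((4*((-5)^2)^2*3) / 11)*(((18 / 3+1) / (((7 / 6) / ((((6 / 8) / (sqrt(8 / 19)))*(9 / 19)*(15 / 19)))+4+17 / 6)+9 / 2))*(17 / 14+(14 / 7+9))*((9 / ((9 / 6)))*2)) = 56324442234375 / 18321273286283 - 2176078668750*sqrt(38) / 18321273286283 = 2.34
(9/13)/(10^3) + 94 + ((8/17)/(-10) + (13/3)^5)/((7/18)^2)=47323814813/4641000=10196.90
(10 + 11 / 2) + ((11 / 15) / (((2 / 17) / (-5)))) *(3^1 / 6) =-1 / 12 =-0.08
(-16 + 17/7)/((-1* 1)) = 95/7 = 13.57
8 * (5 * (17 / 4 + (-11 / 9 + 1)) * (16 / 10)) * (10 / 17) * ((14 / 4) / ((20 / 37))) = 150220 / 153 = 981.83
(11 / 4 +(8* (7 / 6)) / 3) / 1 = 211 / 36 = 5.86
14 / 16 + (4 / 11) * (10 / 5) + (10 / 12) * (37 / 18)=7877 / 2376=3.32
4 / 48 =0.08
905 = 905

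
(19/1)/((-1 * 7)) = -19/7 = -2.71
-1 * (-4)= 4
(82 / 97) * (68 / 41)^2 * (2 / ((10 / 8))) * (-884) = -65401856 / 19885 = -3289.00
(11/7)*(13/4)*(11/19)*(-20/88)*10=-3575/532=-6.72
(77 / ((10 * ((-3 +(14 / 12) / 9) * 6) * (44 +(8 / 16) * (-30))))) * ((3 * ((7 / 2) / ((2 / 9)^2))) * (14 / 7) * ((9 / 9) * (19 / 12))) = -7465689 / 719200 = -10.38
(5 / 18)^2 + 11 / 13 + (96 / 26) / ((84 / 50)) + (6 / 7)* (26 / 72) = 101149 / 29484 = 3.43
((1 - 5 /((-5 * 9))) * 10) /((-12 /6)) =-50 /9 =-5.56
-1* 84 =-84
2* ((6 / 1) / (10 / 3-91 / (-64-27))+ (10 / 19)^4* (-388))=-96188444 / 1694173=-56.78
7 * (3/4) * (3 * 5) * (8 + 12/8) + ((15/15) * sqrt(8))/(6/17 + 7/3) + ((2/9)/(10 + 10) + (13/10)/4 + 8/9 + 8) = 102 * sqrt(2)/137 + 15147/20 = 758.40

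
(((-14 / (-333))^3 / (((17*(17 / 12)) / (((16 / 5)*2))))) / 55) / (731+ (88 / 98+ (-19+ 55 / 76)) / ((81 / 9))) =1307987968 / 2655952659165289275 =0.00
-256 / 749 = -0.34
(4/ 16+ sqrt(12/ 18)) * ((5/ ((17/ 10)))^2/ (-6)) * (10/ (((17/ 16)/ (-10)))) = 500000/ 14739+ 2000000 * sqrt(6)/ 44217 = 144.72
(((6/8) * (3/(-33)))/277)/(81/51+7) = -51/1779448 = -0.00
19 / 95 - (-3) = 16 / 5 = 3.20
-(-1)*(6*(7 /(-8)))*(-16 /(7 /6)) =72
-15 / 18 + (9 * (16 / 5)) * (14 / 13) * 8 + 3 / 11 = 1062043 / 4290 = 247.56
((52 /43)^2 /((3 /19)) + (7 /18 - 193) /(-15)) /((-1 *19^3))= -11034323 /3424218570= -0.00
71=71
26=26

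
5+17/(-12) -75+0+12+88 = 343/12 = 28.58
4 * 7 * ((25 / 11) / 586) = 350 / 3223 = 0.11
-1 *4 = -4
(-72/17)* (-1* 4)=288/17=16.94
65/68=0.96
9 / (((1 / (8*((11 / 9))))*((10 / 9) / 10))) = 792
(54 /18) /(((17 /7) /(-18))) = -378 /17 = -22.24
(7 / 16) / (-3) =-7 / 48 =-0.15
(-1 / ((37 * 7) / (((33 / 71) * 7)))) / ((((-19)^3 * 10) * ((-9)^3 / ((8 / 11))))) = -0.00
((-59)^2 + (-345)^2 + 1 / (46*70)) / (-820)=-394469321 / 2640400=-149.40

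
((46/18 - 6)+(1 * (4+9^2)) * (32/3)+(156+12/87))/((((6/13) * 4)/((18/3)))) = 3594409/1044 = 3442.92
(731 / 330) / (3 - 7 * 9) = -731 / 19800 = -0.04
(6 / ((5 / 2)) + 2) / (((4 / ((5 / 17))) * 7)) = 11 / 238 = 0.05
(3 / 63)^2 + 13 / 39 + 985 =434533 / 441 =985.34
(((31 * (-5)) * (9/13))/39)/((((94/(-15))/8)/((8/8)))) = 27900/7943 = 3.51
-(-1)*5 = 5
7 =7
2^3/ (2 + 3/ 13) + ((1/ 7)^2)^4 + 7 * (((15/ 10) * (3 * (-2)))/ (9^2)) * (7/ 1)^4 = -2804385447806/ 1504613061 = -1863.86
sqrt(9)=3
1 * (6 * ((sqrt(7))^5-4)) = 753.85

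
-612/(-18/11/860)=321640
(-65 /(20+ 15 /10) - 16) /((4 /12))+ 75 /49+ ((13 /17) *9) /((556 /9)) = -1103863821 /19915364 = -55.43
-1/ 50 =-0.02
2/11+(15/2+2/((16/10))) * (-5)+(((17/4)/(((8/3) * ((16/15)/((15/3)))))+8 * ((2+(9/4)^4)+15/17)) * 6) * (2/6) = 20467835/47872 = 427.55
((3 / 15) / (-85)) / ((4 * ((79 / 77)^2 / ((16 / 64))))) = -5929 / 42438800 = -0.00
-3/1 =-3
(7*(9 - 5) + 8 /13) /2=186 /13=14.31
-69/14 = -4.93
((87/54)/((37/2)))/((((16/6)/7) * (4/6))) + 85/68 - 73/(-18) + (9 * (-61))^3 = -881619595777/5328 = -165469143.35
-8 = -8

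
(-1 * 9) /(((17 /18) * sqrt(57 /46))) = -54 * sqrt(2622) /323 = -8.56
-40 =-40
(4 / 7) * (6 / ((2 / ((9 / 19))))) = 108 / 133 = 0.81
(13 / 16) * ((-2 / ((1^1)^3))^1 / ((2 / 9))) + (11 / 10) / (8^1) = -287 / 40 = -7.18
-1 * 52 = -52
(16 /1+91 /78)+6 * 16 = 679 /6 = 113.17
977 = 977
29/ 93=0.31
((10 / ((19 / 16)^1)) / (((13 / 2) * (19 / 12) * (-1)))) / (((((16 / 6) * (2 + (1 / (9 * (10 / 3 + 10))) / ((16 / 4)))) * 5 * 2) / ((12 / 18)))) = -46080 / 4509973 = -0.01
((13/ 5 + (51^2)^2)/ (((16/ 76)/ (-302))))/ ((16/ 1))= -606542785.26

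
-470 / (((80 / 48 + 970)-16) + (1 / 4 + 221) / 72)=-45120 / 92039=-0.49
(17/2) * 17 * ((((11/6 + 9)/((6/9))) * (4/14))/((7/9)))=169065/196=862.58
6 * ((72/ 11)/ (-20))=-108/ 55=-1.96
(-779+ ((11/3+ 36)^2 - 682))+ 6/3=1030/9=114.44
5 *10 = 50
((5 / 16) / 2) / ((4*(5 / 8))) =0.06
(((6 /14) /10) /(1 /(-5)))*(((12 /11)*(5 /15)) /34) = -3 /1309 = -0.00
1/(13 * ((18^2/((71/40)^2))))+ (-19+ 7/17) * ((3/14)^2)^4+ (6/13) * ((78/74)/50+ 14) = 158152973333667593/24436742399596800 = 6.47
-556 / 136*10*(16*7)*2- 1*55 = -156615 / 17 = -9212.65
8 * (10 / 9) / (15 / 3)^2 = 16 / 45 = 0.36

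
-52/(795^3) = -52/502459875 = -0.00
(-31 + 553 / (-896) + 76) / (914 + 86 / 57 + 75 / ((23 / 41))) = 0.04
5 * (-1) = -5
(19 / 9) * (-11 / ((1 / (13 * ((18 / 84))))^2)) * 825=-29139825 / 196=-148672.58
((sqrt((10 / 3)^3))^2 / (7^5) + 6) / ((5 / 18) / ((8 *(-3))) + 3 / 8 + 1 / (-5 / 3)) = -217898720 / 8588377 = -25.37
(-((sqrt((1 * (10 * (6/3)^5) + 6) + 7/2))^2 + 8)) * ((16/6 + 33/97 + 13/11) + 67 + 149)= -79292700/1067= -74313.68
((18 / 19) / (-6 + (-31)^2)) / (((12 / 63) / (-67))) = -12663 / 36290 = -0.35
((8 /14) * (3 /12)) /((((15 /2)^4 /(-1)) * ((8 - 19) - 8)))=16 /6733125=0.00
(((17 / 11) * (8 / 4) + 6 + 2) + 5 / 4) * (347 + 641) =134121 / 11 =12192.82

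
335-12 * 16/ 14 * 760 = -70615/ 7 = -10087.86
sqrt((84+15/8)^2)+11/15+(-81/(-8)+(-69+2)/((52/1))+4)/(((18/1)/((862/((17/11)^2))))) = 38770619/112710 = 343.99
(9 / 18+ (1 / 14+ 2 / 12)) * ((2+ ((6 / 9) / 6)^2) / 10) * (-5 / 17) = -5053 / 115668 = -0.04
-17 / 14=-1.21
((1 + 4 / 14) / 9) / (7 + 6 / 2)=1 / 70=0.01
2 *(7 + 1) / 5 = 16 / 5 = 3.20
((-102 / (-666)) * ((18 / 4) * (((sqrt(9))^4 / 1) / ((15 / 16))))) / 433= 11016 / 80105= 0.14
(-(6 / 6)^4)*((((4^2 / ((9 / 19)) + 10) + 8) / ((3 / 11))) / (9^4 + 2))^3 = -134690140376 / 5564145848051601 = -0.00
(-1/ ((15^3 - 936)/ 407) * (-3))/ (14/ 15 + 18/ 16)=16280/ 66937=0.24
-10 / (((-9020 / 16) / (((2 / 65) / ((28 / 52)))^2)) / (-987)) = -4512 / 78925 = -0.06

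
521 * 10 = 5210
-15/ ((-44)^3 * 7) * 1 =15/ 596288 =0.00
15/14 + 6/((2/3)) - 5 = 71/14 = 5.07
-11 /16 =-0.69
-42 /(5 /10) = -84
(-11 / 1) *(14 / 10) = -77 / 5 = -15.40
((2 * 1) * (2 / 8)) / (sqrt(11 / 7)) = sqrt(77) / 22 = 0.40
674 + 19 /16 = 10803 /16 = 675.19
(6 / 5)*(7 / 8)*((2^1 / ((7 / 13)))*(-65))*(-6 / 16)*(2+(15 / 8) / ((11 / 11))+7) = 132327 / 128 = 1033.80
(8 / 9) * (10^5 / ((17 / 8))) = 6400000 / 153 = 41830.07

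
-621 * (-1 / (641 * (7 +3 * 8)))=621 / 19871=0.03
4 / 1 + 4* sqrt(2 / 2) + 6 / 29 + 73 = 81.21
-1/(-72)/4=0.00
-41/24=-1.71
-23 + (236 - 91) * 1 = 122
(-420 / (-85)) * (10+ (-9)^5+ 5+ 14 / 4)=-4958562 / 17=-291680.12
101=101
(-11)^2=121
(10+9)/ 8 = 2.38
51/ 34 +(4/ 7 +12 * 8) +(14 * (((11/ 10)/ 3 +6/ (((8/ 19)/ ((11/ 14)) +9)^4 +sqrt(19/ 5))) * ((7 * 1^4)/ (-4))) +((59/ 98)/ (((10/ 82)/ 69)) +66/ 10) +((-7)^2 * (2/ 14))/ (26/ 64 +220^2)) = 535164902622672416787 * sqrt(95)/ 1244595910957044329212758706 +58872942206184076465779690499180210531/ 134935242864597888906270031480118460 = 436.31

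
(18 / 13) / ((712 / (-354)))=-1593 / 2314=-0.69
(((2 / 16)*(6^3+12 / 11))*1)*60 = 17910 / 11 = 1628.18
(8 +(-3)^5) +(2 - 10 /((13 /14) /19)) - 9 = -5806 /13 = -446.62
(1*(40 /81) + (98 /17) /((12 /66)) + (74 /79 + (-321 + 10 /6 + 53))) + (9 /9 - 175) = -44296102 /108783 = -407.20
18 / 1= 18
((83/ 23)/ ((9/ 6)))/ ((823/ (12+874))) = 147076/ 56787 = 2.59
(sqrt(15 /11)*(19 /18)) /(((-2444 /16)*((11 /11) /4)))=-152*sqrt(165) /60489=-0.03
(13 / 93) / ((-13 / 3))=-1 / 31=-0.03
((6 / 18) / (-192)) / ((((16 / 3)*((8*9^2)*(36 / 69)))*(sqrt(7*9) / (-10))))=115*sqrt(7) / 250822656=0.00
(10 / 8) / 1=5 / 4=1.25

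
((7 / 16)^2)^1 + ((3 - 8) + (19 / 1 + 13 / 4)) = 4465 / 256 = 17.44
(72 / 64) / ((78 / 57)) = 171 / 208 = 0.82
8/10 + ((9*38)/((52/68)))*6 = 174472/65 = 2684.18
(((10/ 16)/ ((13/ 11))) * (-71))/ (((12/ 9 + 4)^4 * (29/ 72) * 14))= -2846745/ 345899008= -0.01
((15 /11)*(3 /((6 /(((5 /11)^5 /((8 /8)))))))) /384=15625 /453519616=0.00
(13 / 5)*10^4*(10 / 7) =260000 / 7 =37142.86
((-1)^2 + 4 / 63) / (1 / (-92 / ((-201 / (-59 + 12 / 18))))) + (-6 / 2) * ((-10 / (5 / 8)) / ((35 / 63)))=23492 / 405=58.00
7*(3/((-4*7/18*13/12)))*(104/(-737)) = 1296/737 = 1.76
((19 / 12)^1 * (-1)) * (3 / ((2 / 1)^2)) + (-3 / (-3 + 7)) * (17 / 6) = -53 / 16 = -3.31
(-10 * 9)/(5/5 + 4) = -18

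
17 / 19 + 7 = 150 / 19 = 7.89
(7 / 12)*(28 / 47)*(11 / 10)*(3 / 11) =49 / 470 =0.10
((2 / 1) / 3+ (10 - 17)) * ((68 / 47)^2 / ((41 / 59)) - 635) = 1087531481 / 271707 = 4002.59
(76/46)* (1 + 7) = 304/23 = 13.22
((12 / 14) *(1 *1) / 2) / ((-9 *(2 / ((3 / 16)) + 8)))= -1 / 392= -0.00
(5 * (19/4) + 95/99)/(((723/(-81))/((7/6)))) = -68495/21208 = -3.23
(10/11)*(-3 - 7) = -100/11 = -9.09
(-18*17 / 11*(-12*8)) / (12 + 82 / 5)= 73440 / 781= 94.03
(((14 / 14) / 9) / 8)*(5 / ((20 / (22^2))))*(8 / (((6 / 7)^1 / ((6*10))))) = 8470 / 9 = 941.11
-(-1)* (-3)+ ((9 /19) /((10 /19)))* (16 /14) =-69 /35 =-1.97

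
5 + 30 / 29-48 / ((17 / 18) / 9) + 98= -174215 / 493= -353.38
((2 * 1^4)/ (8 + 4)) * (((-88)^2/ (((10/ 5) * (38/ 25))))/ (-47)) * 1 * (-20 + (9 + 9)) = 48400/ 2679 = 18.07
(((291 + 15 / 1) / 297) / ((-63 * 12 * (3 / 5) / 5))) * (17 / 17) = -0.01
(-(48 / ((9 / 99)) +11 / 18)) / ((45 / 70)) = -66605 / 81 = -822.28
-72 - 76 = -148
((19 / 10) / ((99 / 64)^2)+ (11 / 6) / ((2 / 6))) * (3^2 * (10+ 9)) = 11720701 / 10890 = 1076.28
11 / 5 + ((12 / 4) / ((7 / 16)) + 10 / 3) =1301 / 105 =12.39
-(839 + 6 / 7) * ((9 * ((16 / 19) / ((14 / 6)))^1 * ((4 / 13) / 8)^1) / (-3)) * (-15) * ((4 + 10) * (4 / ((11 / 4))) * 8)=-1625425920 / 19019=-85463.27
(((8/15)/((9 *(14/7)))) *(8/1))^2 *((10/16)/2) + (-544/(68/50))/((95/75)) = -21868784/69255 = -315.77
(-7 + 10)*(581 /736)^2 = 1012683 /541696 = 1.87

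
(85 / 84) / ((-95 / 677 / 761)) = -8758349 / 1596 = -5487.69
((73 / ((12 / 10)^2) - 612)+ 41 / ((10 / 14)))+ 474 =-5383 / 180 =-29.91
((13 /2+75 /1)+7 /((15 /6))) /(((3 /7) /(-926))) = -910721 /5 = -182144.20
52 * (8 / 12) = 104 / 3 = 34.67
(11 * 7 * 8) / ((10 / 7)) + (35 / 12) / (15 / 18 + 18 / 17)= 835191 / 1930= 432.74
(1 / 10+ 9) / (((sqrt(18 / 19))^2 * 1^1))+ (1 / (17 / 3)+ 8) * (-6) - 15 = -166627 / 3060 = -54.45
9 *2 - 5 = 13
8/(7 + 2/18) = 9/8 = 1.12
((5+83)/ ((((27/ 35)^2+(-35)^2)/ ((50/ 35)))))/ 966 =5500/ 51796713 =0.00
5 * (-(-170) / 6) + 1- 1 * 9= 401 / 3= 133.67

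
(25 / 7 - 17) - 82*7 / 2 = -2103 / 7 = -300.43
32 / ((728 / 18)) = 0.79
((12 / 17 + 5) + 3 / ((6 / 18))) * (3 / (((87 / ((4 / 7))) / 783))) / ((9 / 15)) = 378.15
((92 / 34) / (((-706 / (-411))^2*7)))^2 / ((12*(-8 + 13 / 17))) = -1677182993721 / 8484918249516688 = -0.00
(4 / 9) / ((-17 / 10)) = -40 / 153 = -0.26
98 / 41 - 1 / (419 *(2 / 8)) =40898 / 17179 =2.38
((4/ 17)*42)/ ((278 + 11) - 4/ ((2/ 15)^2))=0.15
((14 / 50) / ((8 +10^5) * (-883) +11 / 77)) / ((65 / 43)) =-0.00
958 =958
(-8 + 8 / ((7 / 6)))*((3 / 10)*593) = -7116 / 35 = -203.31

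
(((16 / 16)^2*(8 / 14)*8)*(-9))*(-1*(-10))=-2880 / 7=-411.43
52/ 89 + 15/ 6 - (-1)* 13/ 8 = 3353/ 712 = 4.71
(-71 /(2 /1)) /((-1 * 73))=71 /146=0.49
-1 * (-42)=42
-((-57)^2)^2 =-10556001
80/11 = 7.27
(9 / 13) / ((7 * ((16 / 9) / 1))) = 81 / 1456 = 0.06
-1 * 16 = -16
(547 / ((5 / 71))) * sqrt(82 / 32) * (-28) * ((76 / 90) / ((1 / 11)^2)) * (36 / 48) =-625003841 * sqrt(41) / 150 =-26679848.29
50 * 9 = 450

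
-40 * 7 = -280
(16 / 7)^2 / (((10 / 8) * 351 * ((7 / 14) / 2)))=4096 / 85995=0.05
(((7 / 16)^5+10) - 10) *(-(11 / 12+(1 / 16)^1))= -0.02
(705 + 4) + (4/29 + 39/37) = 762036/1073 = 710.19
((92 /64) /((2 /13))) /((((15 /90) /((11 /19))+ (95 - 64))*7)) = 9867 /231280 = 0.04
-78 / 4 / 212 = -39 / 424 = -0.09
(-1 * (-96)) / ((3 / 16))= 512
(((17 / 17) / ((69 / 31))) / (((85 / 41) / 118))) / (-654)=-74989 / 1917855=-0.04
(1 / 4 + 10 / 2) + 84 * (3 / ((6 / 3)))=525 / 4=131.25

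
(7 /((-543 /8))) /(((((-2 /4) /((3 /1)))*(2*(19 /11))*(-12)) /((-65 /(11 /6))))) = 1820 /3439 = 0.53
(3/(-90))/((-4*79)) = 0.00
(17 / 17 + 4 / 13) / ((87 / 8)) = 136 / 1131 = 0.12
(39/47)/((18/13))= 169/282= 0.60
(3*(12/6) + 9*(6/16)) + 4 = 107/8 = 13.38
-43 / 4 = -10.75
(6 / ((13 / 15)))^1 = 90 / 13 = 6.92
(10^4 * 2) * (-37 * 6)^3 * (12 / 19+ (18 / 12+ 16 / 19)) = -12363384240000 / 19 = -650704433684.21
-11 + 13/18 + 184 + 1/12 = 6257/36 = 173.81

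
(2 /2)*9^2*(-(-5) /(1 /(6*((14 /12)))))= 2835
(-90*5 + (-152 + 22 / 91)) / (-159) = 54760 / 14469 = 3.78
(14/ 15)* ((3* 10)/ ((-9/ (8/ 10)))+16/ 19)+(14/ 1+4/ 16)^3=158246831/ 54720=2891.94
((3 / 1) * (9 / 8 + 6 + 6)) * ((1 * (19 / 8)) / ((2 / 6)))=17955 / 64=280.55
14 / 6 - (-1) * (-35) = -98 / 3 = -32.67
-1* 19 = -19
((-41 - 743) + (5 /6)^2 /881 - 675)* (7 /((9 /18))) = -20425.99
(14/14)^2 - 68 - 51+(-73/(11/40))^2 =8512122/121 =70348.12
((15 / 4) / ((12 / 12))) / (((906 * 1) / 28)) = 35 / 302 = 0.12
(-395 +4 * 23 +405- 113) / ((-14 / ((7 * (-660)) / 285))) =-242 / 19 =-12.74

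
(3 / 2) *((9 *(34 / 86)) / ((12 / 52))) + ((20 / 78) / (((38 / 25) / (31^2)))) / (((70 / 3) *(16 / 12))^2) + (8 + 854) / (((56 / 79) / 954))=38640691380141 / 33307456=1160121.37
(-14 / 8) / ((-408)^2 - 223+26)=-7 / 665068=-0.00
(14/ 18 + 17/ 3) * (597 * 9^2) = 311634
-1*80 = -80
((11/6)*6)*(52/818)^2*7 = 52052/167281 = 0.31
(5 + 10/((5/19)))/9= 43/9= 4.78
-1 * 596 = -596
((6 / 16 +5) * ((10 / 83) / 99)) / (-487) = -215 / 16006716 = -0.00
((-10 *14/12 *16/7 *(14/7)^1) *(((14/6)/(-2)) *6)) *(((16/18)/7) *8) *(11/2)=2085.93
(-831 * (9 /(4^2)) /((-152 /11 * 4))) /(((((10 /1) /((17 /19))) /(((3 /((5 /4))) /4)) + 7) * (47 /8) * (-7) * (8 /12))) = -12587157 /1045767296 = -0.01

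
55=55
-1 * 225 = -225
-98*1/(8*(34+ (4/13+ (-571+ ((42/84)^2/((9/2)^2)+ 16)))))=51597/2193104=0.02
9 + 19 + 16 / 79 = 2228 / 79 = 28.20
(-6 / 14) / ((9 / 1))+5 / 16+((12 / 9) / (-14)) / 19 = 79 / 304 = 0.26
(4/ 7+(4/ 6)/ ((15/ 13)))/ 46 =181/ 7245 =0.02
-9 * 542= -4878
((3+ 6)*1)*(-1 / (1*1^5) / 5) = -9 / 5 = -1.80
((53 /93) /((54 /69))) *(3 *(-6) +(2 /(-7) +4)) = -60950 /5859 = -10.40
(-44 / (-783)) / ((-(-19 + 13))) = 22 / 2349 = 0.01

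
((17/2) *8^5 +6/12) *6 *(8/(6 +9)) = 4456456/5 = 891291.20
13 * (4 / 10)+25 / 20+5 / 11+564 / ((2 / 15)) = 932119 / 220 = 4236.90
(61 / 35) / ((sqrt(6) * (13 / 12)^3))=17568 * sqrt(6) / 76895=0.56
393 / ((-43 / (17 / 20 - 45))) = 347019 / 860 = 403.51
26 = 26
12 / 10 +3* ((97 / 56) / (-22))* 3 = 3027 / 6160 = 0.49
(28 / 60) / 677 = 7 / 10155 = 0.00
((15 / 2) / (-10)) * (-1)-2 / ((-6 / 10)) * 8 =329 / 12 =27.42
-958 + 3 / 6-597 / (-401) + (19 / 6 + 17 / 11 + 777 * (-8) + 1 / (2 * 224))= -42490488079 / 5928384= -7167.30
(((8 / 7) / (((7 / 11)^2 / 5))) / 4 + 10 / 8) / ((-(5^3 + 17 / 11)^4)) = -31990585 / 1717077105967104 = -0.00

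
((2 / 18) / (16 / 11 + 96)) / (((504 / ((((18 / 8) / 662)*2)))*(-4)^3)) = -11 / 45781843968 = -0.00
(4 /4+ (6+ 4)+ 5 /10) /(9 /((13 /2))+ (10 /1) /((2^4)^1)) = 1196 /209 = 5.72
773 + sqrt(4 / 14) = sqrt(14) / 7 + 773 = 773.53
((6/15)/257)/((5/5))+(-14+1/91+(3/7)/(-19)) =-31126952/2221765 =-14.01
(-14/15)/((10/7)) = -49/75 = -0.65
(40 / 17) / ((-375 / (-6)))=0.04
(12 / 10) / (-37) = -6 / 185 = -0.03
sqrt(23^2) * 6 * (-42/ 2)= -2898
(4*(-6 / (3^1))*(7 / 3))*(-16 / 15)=896 / 45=19.91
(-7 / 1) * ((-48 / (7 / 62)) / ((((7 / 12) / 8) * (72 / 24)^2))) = 31744 / 7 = 4534.86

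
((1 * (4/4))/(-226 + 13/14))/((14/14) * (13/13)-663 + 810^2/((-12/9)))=2/221802041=0.00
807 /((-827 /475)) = -383325 /827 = -463.51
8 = 8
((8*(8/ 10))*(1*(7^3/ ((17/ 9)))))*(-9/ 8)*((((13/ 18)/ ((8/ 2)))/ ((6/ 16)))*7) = -374556/ 85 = -4406.54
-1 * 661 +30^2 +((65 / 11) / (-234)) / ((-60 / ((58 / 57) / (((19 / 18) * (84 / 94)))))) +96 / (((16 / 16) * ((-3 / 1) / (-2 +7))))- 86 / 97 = 22746862063 / 291201372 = 78.11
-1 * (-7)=7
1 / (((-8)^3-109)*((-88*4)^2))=-0.00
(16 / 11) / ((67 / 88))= 128 / 67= 1.91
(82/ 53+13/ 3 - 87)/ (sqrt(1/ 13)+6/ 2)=-83837/ 3074+6449 * sqrt(13)/ 9222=-24.75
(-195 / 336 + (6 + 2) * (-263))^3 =-13096360037612097 / 1404928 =-9321730393.03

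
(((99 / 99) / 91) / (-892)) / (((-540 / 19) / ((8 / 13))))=19 / 71228430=0.00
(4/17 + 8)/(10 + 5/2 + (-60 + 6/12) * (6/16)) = -2240/2669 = -0.84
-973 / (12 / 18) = -2919 / 2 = -1459.50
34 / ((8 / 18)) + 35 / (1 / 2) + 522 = 1337 / 2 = 668.50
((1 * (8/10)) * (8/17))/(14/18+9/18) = 576/1955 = 0.29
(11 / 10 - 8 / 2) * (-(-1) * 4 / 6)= -29 / 15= -1.93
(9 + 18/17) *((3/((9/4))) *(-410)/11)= -499.89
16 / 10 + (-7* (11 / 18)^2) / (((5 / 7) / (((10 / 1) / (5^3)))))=26471 / 20250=1.31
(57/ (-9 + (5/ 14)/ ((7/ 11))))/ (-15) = 1862/ 4135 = 0.45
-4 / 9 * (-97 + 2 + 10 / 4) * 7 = 2590 / 9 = 287.78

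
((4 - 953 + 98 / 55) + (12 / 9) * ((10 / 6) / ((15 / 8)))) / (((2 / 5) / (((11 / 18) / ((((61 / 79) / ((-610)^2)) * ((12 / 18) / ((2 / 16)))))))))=-130594435.20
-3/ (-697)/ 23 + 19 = 304592/ 16031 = 19.00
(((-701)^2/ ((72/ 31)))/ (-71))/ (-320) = 15233431/ 1635840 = 9.31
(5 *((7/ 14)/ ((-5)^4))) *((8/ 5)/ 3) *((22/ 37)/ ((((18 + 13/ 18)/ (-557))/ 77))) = -22645392/ 7793125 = -2.91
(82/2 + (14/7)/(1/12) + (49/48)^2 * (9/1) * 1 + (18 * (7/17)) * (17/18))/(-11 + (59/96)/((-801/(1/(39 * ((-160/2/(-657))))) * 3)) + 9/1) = -6508020870/159947987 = -40.69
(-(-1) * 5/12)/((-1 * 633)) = -5/7596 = -0.00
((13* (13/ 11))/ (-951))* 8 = -1352/ 10461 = -0.13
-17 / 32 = -0.53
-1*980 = -980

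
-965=-965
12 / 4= 3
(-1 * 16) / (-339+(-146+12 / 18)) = 48 / 1453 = 0.03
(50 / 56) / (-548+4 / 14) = -0.00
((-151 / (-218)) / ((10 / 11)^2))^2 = 333829441 / 475240000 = 0.70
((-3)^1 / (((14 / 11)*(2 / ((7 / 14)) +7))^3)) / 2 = -3 / 5488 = -0.00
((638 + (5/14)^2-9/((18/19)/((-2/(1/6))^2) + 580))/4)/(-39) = -1225143625/299512304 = -4.09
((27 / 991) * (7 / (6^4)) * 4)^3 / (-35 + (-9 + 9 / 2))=-343 / 66429624449376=-0.00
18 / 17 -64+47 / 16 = -16321 / 272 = -60.00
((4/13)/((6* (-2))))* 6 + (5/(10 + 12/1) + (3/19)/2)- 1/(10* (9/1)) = 34543/244530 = 0.14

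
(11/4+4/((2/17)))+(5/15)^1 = 445/12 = 37.08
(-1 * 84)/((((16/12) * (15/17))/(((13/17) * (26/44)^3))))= -599781/53240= -11.27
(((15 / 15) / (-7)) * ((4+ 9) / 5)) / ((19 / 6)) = -78 / 665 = -0.12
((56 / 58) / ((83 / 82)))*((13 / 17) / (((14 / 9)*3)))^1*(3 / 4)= 4797 / 40919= 0.12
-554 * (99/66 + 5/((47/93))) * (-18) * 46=245640276/47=5226388.85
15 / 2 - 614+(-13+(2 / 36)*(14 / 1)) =-11137 / 18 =-618.72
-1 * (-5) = 5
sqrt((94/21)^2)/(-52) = -47/546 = -0.09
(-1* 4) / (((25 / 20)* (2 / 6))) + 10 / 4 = -71 / 10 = -7.10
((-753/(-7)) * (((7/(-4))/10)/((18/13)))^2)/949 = 22841/12614400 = 0.00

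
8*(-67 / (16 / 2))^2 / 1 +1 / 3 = 13475 / 24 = 561.46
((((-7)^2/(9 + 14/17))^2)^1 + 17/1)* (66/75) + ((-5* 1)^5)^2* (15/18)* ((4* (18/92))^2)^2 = 595644329478524004/195112141225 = 3052830.67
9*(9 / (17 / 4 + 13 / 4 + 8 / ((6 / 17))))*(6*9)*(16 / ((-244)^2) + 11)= 1594.98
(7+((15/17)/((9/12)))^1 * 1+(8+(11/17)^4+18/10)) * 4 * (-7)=-212247532/417605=-508.25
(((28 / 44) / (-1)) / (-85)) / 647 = 7 / 604945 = 0.00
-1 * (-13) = 13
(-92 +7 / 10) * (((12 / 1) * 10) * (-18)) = 197208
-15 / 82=-0.18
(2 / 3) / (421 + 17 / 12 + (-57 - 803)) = -8 / 5251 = -0.00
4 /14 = 2 /7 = 0.29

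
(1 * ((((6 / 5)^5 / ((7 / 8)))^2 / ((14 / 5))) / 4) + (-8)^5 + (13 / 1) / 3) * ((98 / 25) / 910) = -65845839827401 / 466552734375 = -141.13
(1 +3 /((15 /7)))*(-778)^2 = 7263408 /5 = 1452681.60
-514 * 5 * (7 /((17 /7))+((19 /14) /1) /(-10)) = -1680009 /238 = -7058.86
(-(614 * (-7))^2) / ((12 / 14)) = -21551604.67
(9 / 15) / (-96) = -1 / 160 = -0.01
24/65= 0.37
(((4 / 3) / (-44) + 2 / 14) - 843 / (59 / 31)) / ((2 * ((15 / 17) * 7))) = -102598213 / 2862090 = -35.85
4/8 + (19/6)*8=155/6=25.83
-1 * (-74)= 74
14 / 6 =7 / 3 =2.33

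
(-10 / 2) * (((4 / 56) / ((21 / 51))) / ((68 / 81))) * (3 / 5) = -243 / 392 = -0.62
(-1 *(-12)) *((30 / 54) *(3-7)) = -80 / 3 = -26.67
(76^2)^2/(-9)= -33362176/9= -3706908.44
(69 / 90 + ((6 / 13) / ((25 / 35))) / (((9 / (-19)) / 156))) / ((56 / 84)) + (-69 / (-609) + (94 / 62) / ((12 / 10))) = -119569489 / 377580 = -316.67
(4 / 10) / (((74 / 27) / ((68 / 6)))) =306 / 185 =1.65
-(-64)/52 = 16/13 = 1.23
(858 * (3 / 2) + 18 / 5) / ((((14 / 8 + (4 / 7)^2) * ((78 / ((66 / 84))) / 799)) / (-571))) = -6869440053 / 2405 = -2856316.03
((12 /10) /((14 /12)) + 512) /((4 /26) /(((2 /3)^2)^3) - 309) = -7469696 /4473525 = -1.67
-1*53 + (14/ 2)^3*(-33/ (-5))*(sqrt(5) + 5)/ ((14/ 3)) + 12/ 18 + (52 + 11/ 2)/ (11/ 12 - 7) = 4851*sqrt(5)/ 10 + 1035307/ 438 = 3448.43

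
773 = 773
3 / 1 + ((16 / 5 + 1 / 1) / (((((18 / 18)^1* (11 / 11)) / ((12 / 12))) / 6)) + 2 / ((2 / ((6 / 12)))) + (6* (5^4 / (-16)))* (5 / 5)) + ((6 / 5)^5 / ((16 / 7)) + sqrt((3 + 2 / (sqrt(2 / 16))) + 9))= -200.38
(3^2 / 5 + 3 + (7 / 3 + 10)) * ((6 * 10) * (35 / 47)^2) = 1259300 / 2209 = 570.08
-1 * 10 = -10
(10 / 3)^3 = 37.04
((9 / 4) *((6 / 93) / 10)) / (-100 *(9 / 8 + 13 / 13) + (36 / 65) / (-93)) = -117 / 1712798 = -0.00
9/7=1.29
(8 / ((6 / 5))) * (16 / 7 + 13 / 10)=502 / 21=23.90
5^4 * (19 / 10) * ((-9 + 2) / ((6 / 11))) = -182875 / 12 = -15239.58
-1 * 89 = -89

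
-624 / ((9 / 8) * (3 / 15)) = -8320 / 3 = -2773.33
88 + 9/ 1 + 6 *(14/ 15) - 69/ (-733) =376374/ 3665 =102.69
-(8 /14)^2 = -16 /49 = -0.33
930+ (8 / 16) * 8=934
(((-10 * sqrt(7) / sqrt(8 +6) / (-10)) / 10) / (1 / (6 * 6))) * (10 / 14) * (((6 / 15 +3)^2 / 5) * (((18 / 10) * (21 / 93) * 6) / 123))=46818 * sqrt(2) / 794375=0.08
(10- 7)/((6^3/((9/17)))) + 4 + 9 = 1769/136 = 13.01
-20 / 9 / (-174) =10 / 783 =0.01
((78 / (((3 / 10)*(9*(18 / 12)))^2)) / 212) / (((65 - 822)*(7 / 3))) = -2600 / 204737463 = -0.00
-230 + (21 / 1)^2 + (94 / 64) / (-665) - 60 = 3213233 / 21280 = 151.00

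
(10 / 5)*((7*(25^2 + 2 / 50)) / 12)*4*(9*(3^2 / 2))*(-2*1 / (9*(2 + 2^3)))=-328146 / 125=-2625.17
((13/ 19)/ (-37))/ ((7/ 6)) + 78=383760/ 4921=77.98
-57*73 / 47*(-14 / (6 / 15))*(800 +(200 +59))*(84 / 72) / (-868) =-51409155 / 11656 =-4410.53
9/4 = 2.25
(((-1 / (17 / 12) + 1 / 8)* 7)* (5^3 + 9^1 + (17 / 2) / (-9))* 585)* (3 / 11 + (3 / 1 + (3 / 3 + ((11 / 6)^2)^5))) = -24806644713290446825 / 180914798592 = -137117830.64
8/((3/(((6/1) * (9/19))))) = 144/19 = 7.58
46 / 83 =0.55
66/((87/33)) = 726/29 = 25.03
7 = 7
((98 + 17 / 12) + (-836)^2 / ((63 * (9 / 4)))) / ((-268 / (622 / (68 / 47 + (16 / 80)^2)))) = -7851.63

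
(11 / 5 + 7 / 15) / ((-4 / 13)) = -26 / 3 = -8.67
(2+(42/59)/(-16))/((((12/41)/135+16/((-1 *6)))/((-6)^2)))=-15326415/580088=-26.42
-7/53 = -0.13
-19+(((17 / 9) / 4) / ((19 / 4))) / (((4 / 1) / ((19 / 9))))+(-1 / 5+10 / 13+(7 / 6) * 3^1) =-313337 / 21060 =-14.88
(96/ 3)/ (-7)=-32/ 7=-4.57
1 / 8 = 0.12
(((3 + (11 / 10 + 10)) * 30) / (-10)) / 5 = -423 / 50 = -8.46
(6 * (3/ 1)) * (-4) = -72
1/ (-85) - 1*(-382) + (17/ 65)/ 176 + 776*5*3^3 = 20448014161/ 194480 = 105141.99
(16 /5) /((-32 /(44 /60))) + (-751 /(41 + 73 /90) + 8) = -10.04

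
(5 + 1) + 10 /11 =76 /11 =6.91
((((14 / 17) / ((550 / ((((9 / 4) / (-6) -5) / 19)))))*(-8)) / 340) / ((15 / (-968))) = -6622 / 10295625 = -0.00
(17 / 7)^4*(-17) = -1419857 / 2401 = -591.36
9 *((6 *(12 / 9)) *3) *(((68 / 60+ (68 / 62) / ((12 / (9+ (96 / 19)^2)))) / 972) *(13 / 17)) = 1101191 / 1510785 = 0.73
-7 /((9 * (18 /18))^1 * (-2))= 7 /18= 0.39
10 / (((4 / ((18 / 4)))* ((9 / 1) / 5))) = 25 / 4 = 6.25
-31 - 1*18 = -49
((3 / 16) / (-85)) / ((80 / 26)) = -39 / 54400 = -0.00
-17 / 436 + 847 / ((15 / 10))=738533 / 1308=564.63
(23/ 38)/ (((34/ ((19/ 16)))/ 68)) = 1.44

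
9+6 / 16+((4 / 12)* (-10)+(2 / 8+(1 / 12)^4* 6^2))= 3625 / 576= 6.29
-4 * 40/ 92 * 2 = -80/ 23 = -3.48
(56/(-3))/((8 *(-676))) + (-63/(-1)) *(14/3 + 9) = 1746115/2028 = 861.00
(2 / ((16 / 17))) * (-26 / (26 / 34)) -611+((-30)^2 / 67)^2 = -9028437 / 17956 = -502.81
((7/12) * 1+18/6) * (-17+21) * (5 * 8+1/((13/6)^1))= 579.95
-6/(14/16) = -48/7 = -6.86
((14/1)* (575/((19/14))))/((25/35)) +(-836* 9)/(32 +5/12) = 59660948/7391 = 8072.11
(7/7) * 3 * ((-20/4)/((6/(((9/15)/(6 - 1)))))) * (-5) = 3/2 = 1.50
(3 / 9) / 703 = 1 / 2109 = 0.00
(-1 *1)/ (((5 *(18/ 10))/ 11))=-11/ 9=-1.22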